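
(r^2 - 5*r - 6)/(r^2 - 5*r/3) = 3*(r^2 - 5*r - 6)/(r*(3*r - 5))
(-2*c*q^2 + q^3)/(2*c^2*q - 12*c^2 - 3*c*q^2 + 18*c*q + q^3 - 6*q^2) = q^2/(-c*q + 6*c + q^2 - 6*q)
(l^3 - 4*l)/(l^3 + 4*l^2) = (l^2 - 4)/(l*(l + 4))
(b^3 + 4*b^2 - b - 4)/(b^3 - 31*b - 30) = (b^2 + 3*b - 4)/(b^2 - b - 30)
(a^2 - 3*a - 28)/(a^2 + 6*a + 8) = (a - 7)/(a + 2)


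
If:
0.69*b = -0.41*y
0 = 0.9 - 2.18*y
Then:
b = -0.25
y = 0.41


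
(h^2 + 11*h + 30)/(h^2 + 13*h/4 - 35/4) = 4*(h + 6)/(4*h - 7)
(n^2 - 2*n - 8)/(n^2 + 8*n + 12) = (n - 4)/(n + 6)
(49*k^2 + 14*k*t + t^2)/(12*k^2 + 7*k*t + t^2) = (49*k^2 + 14*k*t + t^2)/(12*k^2 + 7*k*t + t^2)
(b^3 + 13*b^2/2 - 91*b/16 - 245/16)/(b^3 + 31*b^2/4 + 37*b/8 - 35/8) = (4*b - 7)/(2*(2*b - 1))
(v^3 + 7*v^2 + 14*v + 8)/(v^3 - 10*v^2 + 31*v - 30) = (v^3 + 7*v^2 + 14*v + 8)/(v^3 - 10*v^2 + 31*v - 30)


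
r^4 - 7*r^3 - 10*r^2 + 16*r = r*(r - 8)*(r - 1)*(r + 2)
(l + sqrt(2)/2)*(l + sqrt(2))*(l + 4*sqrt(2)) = l^3 + 11*sqrt(2)*l^2/2 + 13*l + 4*sqrt(2)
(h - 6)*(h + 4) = h^2 - 2*h - 24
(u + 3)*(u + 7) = u^2 + 10*u + 21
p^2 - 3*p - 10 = (p - 5)*(p + 2)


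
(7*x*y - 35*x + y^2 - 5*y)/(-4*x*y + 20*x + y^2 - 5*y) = (-7*x - y)/(4*x - y)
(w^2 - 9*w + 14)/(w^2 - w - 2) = (w - 7)/(w + 1)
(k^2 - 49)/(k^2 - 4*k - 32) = (49 - k^2)/(-k^2 + 4*k + 32)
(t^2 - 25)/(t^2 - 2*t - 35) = (t - 5)/(t - 7)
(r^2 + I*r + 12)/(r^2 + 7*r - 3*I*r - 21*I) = (r + 4*I)/(r + 7)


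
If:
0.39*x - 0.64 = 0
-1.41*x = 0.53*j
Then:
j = -4.37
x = 1.64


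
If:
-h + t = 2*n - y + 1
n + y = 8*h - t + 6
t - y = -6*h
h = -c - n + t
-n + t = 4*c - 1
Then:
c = 8/23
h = 1/23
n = 122/69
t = 149/69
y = 167/69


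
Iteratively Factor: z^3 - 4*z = (z - 2)*(z^2 + 2*z) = z*(z - 2)*(z + 2)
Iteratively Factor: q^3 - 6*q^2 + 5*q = (q)*(q^2 - 6*q + 5) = q*(q - 1)*(q - 5)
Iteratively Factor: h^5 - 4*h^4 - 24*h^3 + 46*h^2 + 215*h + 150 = (h + 3)*(h^4 - 7*h^3 - 3*h^2 + 55*h + 50) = (h - 5)*(h + 3)*(h^3 - 2*h^2 - 13*h - 10) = (h - 5)^2*(h + 3)*(h^2 + 3*h + 2) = (h - 5)^2*(h + 1)*(h + 3)*(h + 2)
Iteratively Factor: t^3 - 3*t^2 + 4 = (t - 2)*(t^2 - t - 2) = (t - 2)*(t + 1)*(t - 2)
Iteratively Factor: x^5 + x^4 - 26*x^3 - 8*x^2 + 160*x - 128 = (x - 2)*(x^4 + 3*x^3 - 20*x^2 - 48*x + 64) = (x - 2)*(x + 4)*(x^3 - x^2 - 16*x + 16) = (x - 2)*(x + 4)^2*(x^2 - 5*x + 4) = (x - 2)*(x - 1)*(x + 4)^2*(x - 4)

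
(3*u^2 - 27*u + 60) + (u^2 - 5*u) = 4*u^2 - 32*u + 60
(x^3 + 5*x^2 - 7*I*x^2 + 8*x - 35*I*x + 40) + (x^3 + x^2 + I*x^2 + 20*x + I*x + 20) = 2*x^3 + 6*x^2 - 6*I*x^2 + 28*x - 34*I*x + 60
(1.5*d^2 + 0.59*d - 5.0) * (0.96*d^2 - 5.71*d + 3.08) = 1.44*d^4 - 7.9986*d^3 - 3.5489*d^2 + 30.3672*d - 15.4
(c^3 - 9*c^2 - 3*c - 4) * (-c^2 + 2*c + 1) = -c^5 + 11*c^4 - 14*c^3 - 11*c^2 - 11*c - 4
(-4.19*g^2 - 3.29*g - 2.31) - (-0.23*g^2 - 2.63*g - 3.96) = -3.96*g^2 - 0.66*g + 1.65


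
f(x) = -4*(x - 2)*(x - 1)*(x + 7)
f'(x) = -4*(x - 2)*(x - 1) - 4*(x - 2)*(x + 7) - 4*(x - 1)*(x + 7) = -12*x^2 - 32*x + 76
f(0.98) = -0.65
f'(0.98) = 33.12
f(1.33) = 7.37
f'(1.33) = 12.21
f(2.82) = -58.62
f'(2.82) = -109.67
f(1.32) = 7.24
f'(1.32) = 12.85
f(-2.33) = -269.35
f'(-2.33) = 85.41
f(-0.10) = -63.76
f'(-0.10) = 79.08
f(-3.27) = -335.74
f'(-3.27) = 52.33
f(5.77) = -918.57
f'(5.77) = -508.15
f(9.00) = -3584.00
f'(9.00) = -1184.00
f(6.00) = -1040.00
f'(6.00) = -548.00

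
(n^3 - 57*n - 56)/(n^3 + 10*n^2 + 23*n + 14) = (n - 8)/(n + 2)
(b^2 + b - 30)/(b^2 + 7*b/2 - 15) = 2*(b - 5)/(2*b - 5)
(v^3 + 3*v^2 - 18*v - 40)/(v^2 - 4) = (v^2 + v - 20)/(v - 2)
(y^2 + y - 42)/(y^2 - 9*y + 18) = (y + 7)/(y - 3)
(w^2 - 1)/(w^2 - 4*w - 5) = (w - 1)/(w - 5)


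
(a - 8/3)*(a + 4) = a^2 + 4*a/3 - 32/3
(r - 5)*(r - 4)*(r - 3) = r^3 - 12*r^2 + 47*r - 60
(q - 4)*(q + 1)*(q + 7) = q^3 + 4*q^2 - 25*q - 28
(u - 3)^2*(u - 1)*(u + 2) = u^4 - 5*u^3 + u^2 + 21*u - 18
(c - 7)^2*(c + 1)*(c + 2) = c^4 - 11*c^3 + 9*c^2 + 119*c + 98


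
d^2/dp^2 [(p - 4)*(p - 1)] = 2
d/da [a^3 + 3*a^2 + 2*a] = 3*a^2 + 6*a + 2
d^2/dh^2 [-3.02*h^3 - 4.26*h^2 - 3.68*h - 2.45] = -18.12*h - 8.52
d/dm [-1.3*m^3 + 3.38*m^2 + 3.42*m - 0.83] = -3.9*m^2 + 6.76*m + 3.42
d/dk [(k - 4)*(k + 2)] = 2*k - 2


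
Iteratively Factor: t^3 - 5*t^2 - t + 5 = (t - 5)*(t^2 - 1) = (t - 5)*(t + 1)*(t - 1)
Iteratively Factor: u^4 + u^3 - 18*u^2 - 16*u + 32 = (u - 1)*(u^3 + 2*u^2 - 16*u - 32) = (u - 1)*(u + 2)*(u^2 - 16) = (u - 4)*(u - 1)*(u + 2)*(u + 4)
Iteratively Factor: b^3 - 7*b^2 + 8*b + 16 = (b + 1)*(b^2 - 8*b + 16) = (b - 4)*(b + 1)*(b - 4)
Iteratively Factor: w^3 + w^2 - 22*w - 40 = (w + 2)*(w^2 - w - 20) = (w - 5)*(w + 2)*(w + 4)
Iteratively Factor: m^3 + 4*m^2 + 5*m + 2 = (m + 1)*(m^2 + 3*m + 2) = (m + 1)^2*(m + 2)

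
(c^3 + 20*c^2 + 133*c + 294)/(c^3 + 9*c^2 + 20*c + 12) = (c^2 + 14*c + 49)/(c^2 + 3*c + 2)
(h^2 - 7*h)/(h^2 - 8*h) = (h - 7)/(h - 8)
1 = 1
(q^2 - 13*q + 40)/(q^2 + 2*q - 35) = (q - 8)/(q + 7)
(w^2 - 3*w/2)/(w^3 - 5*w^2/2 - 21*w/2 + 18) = w/(w^2 - w - 12)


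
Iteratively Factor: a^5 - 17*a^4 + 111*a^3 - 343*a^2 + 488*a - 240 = (a - 4)*(a^4 - 13*a^3 + 59*a^2 - 107*a + 60) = (a - 4)*(a - 3)*(a^3 - 10*a^2 + 29*a - 20) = (a - 4)*(a - 3)*(a - 1)*(a^2 - 9*a + 20) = (a - 5)*(a - 4)*(a - 3)*(a - 1)*(a - 4)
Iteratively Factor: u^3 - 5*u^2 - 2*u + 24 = (u + 2)*(u^2 - 7*u + 12) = (u - 4)*(u + 2)*(u - 3)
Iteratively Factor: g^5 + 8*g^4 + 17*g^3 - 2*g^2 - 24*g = (g + 4)*(g^4 + 4*g^3 + g^2 - 6*g) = (g + 3)*(g + 4)*(g^3 + g^2 - 2*g) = (g - 1)*(g + 3)*(g + 4)*(g^2 + 2*g) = (g - 1)*(g + 2)*(g + 3)*(g + 4)*(g)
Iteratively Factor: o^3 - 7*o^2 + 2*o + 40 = (o - 5)*(o^2 - 2*o - 8) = (o - 5)*(o - 4)*(o + 2)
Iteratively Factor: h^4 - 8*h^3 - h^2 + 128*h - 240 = (h - 5)*(h^3 - 3*h^2 - 16*h + 48) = (h - 5)*(h - 4)*(h^2 + h - 12) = (h - 5)*(h - 4)*(h - 3)*(h + 4)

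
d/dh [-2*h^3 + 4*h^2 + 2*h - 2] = -6*h^2 + 8*h + 2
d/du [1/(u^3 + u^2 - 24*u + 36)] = (-3*u^2 - 2*u + 24)/(u^3 + u^2 - 24*u + 36)^2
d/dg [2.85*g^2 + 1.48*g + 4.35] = 5.7*g + 1.48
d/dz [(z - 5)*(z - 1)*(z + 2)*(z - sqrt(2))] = 4*z^3 - 12*z^2 - 3*sqrt(2)*z^2 - 14*z + 8*sqrt(2)*z + 7*sqrt(2) + 10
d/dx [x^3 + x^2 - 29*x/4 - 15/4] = 3*x^2 + 2*x - 29/4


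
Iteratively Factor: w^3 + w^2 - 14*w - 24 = (w + 2)*(w^2 - w - 12) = (w + 2)*(w + 3)*(w - 4)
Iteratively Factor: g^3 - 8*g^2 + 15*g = (g)*(g^2 - 8*g + 15) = g*(g - 5)*(g - 3)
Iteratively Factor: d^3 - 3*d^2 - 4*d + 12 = (d - 2)*(d^2 - d - 6) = (d - 3)*(d - 2)*(d + 2)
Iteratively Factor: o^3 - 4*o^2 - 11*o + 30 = (o - 2)*(o^2 - 2*o - 15) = (o - 5)*(o - 2)*(o + 3)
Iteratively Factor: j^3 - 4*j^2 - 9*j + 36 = (j - 4)*(j^2 - 9) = (j - 4)*(j - 3)*(j + 3)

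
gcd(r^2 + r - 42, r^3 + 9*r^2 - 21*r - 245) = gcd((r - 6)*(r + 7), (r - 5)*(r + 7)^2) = r + 7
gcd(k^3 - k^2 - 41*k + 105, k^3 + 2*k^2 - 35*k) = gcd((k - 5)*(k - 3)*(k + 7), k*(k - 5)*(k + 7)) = k^2 + 2*k - 35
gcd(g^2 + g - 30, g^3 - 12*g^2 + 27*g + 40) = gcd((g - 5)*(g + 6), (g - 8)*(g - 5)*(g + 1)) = g - 5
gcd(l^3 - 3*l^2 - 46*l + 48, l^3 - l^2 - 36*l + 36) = l^2 + 5*l - 6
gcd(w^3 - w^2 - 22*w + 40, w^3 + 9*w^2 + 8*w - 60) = w^2 + 3*w - 10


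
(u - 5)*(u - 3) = u^2 - 8*u + 15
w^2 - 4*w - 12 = (w - 6)*(w + 2)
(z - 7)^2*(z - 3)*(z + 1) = z^4 - 16*z^3 + 74*z^2 - 56*z - 147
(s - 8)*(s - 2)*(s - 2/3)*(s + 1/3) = s^4 - 31*s^3/3 + 172*s^2/9 - 28*s/9 - 32/9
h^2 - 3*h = h*(h - 3)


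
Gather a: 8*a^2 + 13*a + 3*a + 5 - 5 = 8*a^2 + 16*a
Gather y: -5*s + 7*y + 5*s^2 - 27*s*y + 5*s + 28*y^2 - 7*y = 5*s^2 - 27*s*y + 28*y^2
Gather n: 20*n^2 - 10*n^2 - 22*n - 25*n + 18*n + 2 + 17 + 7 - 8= 10*n^2 - 29*n + 18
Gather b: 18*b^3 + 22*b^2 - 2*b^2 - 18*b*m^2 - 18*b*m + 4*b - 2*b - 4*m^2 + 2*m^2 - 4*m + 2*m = 18*b^3 + 20*b^2 + b*(-18*m^2 - 18*m + 2) - 2*m^2 - 2*m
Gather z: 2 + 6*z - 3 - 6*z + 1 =0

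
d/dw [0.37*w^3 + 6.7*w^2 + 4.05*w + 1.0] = 1.11*w^2 + 13.4*w + 4.05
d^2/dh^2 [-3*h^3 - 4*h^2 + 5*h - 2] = -18*h - 8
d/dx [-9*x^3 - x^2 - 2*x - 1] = -27*x^2 - 2*x - 2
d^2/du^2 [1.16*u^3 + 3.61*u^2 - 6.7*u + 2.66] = 6.96*u + 7.22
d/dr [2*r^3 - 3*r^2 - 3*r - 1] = 6*r^2 - 6*r - 3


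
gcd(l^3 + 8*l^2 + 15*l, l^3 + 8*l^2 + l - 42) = l + 3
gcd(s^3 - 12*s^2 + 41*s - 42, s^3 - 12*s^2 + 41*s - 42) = s^3 - 12*s^2 + 41*s - 42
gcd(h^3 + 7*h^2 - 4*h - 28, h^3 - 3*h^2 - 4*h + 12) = h^2 - 4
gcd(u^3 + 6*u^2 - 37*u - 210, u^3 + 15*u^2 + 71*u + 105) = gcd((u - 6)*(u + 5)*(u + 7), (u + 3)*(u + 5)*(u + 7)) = u^2 + 12*u + 35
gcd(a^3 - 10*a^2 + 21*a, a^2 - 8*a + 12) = 1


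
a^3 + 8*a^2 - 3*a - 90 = (a - 3)*(a + 5)*(a + 6)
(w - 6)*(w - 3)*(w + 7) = w^3 - 2*w^2 - 45*w + 126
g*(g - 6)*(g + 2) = g^3 - 4*g^2 - 12*g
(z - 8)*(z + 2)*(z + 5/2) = z^3 - 7*z^2/2 - 31*z - 40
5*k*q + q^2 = q*(5*k + q)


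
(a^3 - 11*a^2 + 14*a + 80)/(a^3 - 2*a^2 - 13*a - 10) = (a - 8)/(a + 1)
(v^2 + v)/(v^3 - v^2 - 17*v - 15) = v/(v^2 - 2*v - 15)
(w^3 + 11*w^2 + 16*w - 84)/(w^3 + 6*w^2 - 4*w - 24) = (w + 7)/(w + 2)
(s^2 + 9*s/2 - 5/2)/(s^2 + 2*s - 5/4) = 2*(s + 5)/(2*s + 5)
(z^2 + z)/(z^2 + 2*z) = (z + 1)/(z + 2)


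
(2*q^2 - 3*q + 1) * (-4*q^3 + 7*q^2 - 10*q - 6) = -8*q^5 + 26*q^4 - 45*q^3 + 25*q^2 + 8*q - 6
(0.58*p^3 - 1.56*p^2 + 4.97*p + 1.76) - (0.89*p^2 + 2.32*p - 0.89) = 0.58*p^3 - 2.45*p^2 + 2.65*p + 2.65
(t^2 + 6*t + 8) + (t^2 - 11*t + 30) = 2*t^2 - 5*t + 38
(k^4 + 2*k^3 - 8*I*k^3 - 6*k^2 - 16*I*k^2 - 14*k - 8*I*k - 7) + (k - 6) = k^4 + 2*k^3 - 8*I*k^3 - 6*k^2 - 16*I*k^2 - 13*k - 8*I*k - 13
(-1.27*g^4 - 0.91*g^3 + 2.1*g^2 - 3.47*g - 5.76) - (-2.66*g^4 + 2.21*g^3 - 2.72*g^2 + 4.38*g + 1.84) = 1.39*g^4 - 3.12*g^3 + 4.82*g^2 - 7.85*g - 7.6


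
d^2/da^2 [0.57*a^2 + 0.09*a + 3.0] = 1.14000000000000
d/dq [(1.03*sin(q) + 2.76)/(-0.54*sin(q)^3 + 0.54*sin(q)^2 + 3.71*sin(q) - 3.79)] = (1.1124*sin(q)^3 + 3.915*sin(q)^2 - 2.9808*sin(q) - 14.1433)*cos(q)/(0.2916*sin(q)^6 - 0.5832*sin(q)^5 - 3.7152*sin(q)^4 + 8.1*sin(q)^3 + 9.6709*sin(q)^2 - 28.1218*sin(q) + 14.3641)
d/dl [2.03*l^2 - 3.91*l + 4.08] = 4.06*l - 3.91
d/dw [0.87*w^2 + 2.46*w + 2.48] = 1.74*w + 2.46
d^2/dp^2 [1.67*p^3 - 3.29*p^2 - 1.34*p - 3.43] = 10.02*p - 6.58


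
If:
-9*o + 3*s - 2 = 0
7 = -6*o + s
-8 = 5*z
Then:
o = -19/9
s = -17/3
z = -8/5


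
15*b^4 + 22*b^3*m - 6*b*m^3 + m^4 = (-5*b + m)*(-3*b + m)*(b + m)^2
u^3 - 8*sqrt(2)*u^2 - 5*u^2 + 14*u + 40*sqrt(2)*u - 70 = (u - 5)*(u - 7*sqrt(2))*(u - sqrt(2))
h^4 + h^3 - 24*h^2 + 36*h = h*(h - 3)*(h - 2)*(h + 6)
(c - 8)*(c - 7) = c^2 - 15*c + 56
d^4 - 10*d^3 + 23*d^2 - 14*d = d*(d - 7)*(d - 2)*(d - 1)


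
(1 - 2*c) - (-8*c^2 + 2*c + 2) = 8*c^2 - 4*c - 1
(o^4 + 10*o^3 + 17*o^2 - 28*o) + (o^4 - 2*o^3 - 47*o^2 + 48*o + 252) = 2*o^4 + 8*o^3 - 30*o^2 + 20*o + 252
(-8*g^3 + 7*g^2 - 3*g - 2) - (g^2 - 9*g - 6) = -8*g^3 + 6*g^2 + 6*g + 4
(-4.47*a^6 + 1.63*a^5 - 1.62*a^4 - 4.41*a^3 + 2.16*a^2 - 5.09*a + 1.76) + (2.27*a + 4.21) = -4.47*a^6 + 1.63*a^5 - 1.62*a^4 - 4.41*a^3 + 2.16*a^2 - 2.82*a + 5.97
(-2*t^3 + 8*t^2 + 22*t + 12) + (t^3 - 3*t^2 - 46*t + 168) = -t^3 + 5*t^2 - 24*t + 180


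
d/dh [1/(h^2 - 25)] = -2*h/(h^2 - 25)^2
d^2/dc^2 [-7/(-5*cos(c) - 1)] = 35*(5*sin(c)^2 + cos(c) + 5)/(5*cos(c) + 1)^3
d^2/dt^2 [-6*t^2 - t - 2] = -12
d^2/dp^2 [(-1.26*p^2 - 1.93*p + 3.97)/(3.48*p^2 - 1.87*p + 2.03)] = (-1.4210854715202e-14*p^4 - 63.145296*p^3 + 341.876592*p^2 - 73.20528*p - 53.363564)/(42.144192*p^6 - 67.939344*p^5 + 110.259972*p^4 - 85.801771*p^3 + 64.318317*p^2 - 23.118249*p + 8.365427)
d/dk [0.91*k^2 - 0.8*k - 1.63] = 1.82*k - 0.8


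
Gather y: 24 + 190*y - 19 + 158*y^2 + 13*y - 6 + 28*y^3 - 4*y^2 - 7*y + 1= 28*y^3 + 154*y^2 + 196*y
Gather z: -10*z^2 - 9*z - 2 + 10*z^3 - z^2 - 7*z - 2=10*z^3 - 11*z^2 - 16*z - 4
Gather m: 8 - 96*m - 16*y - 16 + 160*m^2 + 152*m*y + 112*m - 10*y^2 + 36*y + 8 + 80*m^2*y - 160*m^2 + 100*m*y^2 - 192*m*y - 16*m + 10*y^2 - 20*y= 80*m^2*y + m*(100*y^2 - 40*y)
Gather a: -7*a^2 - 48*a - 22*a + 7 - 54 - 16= -7*a^2 - 70*a - 63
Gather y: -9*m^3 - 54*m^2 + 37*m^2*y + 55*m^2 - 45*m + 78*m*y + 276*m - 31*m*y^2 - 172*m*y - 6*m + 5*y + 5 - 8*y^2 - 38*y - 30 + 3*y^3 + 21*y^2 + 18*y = -9*m^3 + m^2 + 225*m + 3*y^3 + y^2*(13 - 31*m) + y*(37*m^2 - 94*m - 15) - 25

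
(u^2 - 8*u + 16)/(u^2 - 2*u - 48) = (-u^2 + 8*u - 16)/(-u^2 + 2*u + 48)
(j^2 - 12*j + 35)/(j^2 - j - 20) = (j - 7)/(j + 4)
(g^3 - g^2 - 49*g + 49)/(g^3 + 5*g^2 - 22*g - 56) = (g^2 - 8*g + 7)/(g^2 - 2*g - 8)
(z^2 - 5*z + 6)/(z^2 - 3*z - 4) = (-z^2 + 5*z - 6)/(-z^2 + 3*z + 4)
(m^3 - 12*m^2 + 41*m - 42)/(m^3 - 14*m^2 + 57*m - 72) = (m^2 - 9*m + 14)/(m^2 - 11*m + 24)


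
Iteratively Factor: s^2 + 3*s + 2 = (s + 2)*(s + 1)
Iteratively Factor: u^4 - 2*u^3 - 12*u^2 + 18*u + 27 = (u - 3)*(u^3 + u^2 - 9*u - 9) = (u - 3)*(u + 3)*(u^2 - 2*u - 3) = (u - 3)*(u + 1)*(u + 3)*(u - 3)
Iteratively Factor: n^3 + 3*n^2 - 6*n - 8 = (n - 2)*(n^2 + 5*n + 4) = (n - 2)*(n + 1)*(n + 4)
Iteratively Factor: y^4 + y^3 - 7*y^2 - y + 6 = (y + 1)*(y^3 - 7*y + 6) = (y - 2)*(y + 1)*(y^2 + 2*y - 3) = (y - 2)*(y - 1)*(y + 1)*(y + 3)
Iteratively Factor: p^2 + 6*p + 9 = (p + 3)*(p + 3)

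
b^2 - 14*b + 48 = (b - 8)*(b - 6)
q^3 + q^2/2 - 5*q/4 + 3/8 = (q - 1/2)^2*(q + 3/2)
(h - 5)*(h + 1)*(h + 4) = h^3 - 21*h - 20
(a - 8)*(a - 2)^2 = a^3 - 12*a^2 + 36*a - 32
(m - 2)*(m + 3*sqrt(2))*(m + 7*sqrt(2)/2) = m^3 - 2*m^2 + 13*sqrt(2)*m^2/2 - 13*sqrt(2)*m + 21*m - 42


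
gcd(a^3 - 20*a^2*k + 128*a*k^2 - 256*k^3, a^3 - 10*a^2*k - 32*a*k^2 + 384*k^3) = a^2 - 16*a*k + 64*k^2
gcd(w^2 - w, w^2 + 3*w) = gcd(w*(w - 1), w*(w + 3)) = w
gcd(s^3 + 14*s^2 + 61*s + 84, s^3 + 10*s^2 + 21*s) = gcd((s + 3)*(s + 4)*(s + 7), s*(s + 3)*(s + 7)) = s^2 + 10*s + 21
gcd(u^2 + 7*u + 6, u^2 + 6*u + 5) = u + 1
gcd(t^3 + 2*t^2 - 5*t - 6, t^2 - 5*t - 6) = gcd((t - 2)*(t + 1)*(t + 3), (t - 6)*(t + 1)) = t + 1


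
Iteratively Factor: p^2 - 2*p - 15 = (p + 3)*(p - 5)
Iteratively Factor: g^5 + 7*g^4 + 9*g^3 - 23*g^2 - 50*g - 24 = (g + 1)*(g^4 + 6*g^3 + 3*g^2 - 26*g - 24) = (g + 1)*(g + 4)*(g^3 + 2*g^2 - 5*g - 6) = (g + 1)*(g + 3)*(g + 4)*(g^2 - g - 2) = (g + 1)^2*(g + 3)*(g + 4)*(g - 2)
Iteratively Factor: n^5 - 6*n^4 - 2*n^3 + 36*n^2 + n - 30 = (n + 1)*(n^4 - 7*n^3 + 5*n^2 + 31*n - 30) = (n + 1)*(n + 2)*(n^3 - 9*n^2 + 23*n - 15) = (n - 1)*(n + 1)*(n + 2)*(n^2 - 8*n + 15) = (n - 5)*(n - 1)*(n + 1)*(n + 2)*(n - 3)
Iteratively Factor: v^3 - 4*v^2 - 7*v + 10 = (v + 2)*(v^2 - 6*v + 5) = (v - 5)*(v + 2)*(v - 1)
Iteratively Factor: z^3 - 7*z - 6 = (z - 3)*(z^2 + 3*z + 2) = (z - 3)*(z + 2)*(z + 1)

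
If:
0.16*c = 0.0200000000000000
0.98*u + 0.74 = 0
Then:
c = 0.12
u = -0.76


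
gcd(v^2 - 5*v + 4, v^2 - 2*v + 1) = v - 1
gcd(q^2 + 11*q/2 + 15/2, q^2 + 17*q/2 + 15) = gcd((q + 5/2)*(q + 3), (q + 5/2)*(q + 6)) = q + 5/2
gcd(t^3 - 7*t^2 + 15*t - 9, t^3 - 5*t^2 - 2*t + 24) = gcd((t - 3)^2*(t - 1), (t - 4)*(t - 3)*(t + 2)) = t - 3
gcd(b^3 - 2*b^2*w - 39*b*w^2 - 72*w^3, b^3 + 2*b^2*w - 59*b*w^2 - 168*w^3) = -b^2 + 5*b*w + 24*w^2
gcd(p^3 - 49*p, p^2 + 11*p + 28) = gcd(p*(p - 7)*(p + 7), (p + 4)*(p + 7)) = p + 7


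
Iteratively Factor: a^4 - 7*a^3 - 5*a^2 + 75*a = (a - 5)*(a^3 - 2*a^2 - 15*a) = (a - 5)^2*(a^2 + 3*a) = a*(a - 5)^2*(a + 3)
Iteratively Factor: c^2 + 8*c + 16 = (c + 4)*(c + 4)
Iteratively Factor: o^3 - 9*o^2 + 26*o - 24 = (o - 4)*(o^2 - 5*o + 6) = (o - 4)*(o - 2)*(o - 3)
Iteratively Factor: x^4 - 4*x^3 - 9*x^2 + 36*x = (x)*(x^3 - 4*x^2 - 9*x + 36) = x*(x - 4)*(x^2 - 9) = x*(x - 4)*(x - 3)*(x + 3)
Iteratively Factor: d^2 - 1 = (d + 1)*(d - 1)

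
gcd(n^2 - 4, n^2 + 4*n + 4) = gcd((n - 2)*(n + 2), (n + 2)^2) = n + 2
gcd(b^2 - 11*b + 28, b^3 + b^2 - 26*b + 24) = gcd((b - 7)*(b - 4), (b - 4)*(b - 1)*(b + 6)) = b - 4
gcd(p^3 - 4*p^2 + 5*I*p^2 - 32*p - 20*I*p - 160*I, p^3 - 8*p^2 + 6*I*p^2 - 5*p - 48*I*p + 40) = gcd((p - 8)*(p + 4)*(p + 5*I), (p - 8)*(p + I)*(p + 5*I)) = p^2 + p*(-8 + 5*I) - 40*I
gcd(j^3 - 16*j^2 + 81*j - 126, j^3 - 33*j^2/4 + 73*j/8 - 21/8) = j - 7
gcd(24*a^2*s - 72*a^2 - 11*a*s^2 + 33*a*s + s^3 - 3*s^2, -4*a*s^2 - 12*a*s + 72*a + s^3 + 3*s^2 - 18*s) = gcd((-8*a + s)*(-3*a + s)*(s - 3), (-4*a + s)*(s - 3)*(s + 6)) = s - 3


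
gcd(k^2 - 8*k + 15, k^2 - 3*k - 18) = 1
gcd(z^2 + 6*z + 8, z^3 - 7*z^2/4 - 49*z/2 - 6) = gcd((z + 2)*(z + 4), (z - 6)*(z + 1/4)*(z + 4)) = z + 4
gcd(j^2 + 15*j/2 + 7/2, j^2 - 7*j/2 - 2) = j + 1/2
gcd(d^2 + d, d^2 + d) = d^2 + d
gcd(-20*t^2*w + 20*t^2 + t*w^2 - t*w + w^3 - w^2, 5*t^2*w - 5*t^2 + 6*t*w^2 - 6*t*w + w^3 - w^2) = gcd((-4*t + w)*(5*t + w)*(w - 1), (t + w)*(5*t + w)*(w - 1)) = 5*t*w - 5*t + w^2 - w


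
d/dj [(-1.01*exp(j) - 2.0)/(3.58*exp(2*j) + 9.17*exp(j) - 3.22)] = (3.6158*exp(2*j) + 14.32*exp(j) + 21.5922)*exp(j)/(12.8164*exp(4*j) + 65.6572*exp(3*j) + 61.0337*exp(2*j) - 59.0548*exp(j) + 10.3684)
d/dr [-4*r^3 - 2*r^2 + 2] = 4*r*(-3*r - 1)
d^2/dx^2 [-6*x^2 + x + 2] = -12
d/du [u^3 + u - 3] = 3*u^2 + 1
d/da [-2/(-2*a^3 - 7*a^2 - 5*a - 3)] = 2*(-6*a^2 - 14*a - 5)/(2*a^3 + 7*a^2 + 5*a + 3)^2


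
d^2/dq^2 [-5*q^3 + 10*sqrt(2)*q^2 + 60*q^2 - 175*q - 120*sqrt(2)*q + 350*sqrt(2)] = -30*q + 20*sqrt(2) + 120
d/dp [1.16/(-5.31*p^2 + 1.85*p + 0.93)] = (12.3192*p - 2.146)/(-5.31*p^2 + 1.85*p + 0.93)^2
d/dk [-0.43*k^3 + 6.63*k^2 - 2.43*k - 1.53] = -1.29*k^2 + 13.26*k - 2.43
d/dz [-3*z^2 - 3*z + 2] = -6*z - 3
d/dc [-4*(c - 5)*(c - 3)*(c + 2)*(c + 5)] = -16*c^3 + 12*c^2 + 248*c - 100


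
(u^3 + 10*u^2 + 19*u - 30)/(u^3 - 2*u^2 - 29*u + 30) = (u + 6)/(u - 6)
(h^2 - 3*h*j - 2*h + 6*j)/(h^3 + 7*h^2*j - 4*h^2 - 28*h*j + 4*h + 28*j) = (h - 3*j)/(h^2 + 7*h*j - 2*h - 14*j)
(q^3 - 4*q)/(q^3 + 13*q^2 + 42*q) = (q^2 - 4)/(q^2 + 13*q + 42)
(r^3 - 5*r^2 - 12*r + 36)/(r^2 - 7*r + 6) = (r^2 + r - 6)/(r - 1)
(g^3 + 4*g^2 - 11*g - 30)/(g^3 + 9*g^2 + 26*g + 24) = (g^2 + 2*g - 15)/(g^2 + 7*g + 12)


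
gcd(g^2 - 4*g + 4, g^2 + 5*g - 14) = g - 2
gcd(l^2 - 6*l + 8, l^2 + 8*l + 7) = 1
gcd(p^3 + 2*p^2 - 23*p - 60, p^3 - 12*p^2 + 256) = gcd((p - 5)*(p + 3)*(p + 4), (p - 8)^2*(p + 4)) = p + 4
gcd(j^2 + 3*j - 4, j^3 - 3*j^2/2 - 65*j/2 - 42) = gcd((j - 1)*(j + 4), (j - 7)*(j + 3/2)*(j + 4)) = j + 4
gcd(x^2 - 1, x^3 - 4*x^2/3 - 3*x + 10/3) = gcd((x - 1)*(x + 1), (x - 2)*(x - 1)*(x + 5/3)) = x - 1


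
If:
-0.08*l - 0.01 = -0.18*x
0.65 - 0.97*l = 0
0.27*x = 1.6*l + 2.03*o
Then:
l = 0.67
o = -0.48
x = 0.35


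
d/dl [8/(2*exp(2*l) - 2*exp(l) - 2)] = (4 - 8*exp(l))*exp(l)/(-exp(2*l) + exp(l) + 1)^2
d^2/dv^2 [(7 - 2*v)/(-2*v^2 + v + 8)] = 2*(4*(4 - 3*v)*(-2*v^2 + v + 8) - (2*v - 7)*(4*v - 1)^2)/(-2*v^2 + v + 8)^3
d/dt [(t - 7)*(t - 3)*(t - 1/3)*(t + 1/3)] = 4*t^3 - 30*t^2 + 376*t/9 + 10/9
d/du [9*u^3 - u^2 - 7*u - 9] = 27*u^2 - 2*u - 7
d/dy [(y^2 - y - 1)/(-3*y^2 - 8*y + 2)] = (-11*y^2 - 2*y - 10)/(9*y^4 + 48*y^3 + 52*y^2 - 32*y + 4)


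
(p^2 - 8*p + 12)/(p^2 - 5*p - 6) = (p - 2)/(p + 1)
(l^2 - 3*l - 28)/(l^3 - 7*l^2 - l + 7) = (l + 4)/(l^2 - 1)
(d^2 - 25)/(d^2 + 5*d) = (d - 5)/d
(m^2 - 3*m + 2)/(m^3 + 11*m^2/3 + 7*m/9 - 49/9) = 9*(m - 2)/(9*m^2 + 42*m + 49)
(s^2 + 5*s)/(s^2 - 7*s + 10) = s*(s + 5)/(s^2 - 7*s + 10)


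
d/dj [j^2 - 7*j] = 2*j - 7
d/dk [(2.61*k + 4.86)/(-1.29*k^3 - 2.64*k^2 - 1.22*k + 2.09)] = (6.7338*k^3 + 25.6986*k^2 + 25.6608*k + 11.3841)/(1.6641*k^6 + 6.8112*k^5 + 10.1172*k^4 + 1.0494*k^3 - 9.5468*k^2 - 5.0996*k + 4.3681)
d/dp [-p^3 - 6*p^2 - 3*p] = -3*p^2 - 12*p - 3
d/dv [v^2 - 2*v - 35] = 2*v - 2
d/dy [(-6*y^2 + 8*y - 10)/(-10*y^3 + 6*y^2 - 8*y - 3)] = 4*(-15*y^4 + 40*y^3 - 75*y^2 + 39*y - 26)/(100*y^6 - 120*y^5 + 196*y^4 - 36*y^3 + 28*y^2 + 48*y + 9)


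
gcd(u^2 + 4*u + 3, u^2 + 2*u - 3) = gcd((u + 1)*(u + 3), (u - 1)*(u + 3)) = u + 3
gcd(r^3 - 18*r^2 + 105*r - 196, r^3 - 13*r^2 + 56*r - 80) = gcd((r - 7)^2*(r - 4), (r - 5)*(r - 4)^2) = r - 4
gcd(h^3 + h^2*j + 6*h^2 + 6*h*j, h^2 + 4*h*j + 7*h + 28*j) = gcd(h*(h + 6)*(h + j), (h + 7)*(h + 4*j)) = 1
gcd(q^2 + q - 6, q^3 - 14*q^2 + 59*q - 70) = q - 2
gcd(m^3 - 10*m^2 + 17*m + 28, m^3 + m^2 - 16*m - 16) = m^2 - 3*m - 4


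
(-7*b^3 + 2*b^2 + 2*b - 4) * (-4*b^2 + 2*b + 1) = 28*b^5 - 22*b^4 - 11*b^3 + 22*b^2 - 6*b - 4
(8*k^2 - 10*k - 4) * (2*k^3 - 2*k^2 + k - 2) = 16*k^5 - 36*k^4 + 20*k^3 - 18*k^2 + 16*k + 8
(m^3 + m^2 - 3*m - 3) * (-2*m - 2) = -2*m^4 - 4*m^3 + 4*m^2 + 12*m + 6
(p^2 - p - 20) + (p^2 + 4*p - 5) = 2*p^2 + 3*p - 25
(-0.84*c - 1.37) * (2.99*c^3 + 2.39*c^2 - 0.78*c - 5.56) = -2.5116*c^4 - 6.1039*c^3 - 2.6191*c^2 + 5.739*c + 7.6172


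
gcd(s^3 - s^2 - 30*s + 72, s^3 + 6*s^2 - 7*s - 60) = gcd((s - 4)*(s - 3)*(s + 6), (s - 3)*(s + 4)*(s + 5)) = s - 3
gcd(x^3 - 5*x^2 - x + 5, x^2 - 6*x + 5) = x^2 - 6*x + 5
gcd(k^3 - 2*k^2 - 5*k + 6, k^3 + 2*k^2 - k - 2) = k^2 + k - 2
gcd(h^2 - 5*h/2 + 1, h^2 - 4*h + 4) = h - 2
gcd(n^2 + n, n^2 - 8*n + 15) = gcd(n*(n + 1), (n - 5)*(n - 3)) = 1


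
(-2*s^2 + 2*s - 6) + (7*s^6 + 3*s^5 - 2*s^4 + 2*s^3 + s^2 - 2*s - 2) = 7*s^6 + 3*s^5 - 2*s^4 + 2*s^3 - s^2 - 8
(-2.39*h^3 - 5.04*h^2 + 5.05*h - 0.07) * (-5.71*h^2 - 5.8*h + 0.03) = 13.6469*h^5 + 42.6404*h^4 + 0.3248*h^3 - 29.0415*h^2 + 0.5575*h - 0.0021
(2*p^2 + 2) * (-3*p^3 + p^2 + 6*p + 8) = -6*p^5 + 2*p^4 + 6*p^3 + 18*p^2 + 12*p + 16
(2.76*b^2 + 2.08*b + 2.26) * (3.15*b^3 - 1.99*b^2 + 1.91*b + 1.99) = 8.694*b^5 + 1.0596*b^4 + 8.2514*b^3 + 4.9678*b^2 + 8.4558*b + 4.4974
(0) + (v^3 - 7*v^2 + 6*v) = v^3 - 7*v^2 + 6*v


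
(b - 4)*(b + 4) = b^2 - 16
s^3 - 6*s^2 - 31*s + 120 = (s - 8)*(s - 3)*(s + 5)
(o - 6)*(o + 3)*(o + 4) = o^3 + o^2 - 30*o - 72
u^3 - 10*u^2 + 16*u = u*(u - 8)*(u - 2)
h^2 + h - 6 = (h - 2)*(h + 3)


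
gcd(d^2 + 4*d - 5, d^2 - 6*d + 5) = d - 1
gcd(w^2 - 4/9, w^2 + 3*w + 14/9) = w + 2/3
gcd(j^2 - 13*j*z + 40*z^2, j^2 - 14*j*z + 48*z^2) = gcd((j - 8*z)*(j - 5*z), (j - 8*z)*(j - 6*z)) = -j + 8*z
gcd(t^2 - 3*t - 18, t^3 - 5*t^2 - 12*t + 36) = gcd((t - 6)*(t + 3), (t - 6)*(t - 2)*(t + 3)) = t^2 - 3*t - 18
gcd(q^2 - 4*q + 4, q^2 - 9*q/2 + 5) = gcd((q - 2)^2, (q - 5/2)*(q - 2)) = q - 2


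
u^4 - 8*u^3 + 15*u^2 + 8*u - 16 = (u - 4)^2*(u - 1)*(u + 1)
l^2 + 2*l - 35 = (l - 5)*(l + 7)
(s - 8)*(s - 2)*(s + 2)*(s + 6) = s^4 - 2*s^3 - 52*s^2 + 8*s + 192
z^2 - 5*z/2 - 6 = (z - 4)*(z + 3/2)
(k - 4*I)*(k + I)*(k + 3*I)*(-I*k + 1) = -I*k^4 + k^3 - 13*I*k^2 + 25*k + 12*I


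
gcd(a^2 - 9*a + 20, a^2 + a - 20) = a - 4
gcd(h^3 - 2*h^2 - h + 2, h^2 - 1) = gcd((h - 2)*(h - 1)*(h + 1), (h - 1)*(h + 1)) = h^2 - 1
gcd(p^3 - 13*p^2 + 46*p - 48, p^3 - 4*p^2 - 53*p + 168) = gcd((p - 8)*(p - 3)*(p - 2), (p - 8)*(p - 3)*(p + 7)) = p^2 - 11*p + 24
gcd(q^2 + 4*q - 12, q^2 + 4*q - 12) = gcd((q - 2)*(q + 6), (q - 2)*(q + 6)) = q^2 + 4*q - 12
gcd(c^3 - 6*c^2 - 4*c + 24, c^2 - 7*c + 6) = c - 6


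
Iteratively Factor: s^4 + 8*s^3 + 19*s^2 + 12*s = (s + 4)*(s^3 + 4*s^2 + 3*s) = (s + 3)*(s + 4)*(s^2 + s) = (s + 1)*(s + 3)*(s + 4)*(s)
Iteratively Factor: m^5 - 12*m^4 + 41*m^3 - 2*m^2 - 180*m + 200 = (m - 5)*(m^4 - 7*m^3 + 6*m^2 + 28*m - 40) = (m - 5)*(m - 2)*(m^3 - 5*m^2 - 4*m + 20) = (m - 5)^2*(m - 2)*(m^2 - 4) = (m - 5)^2*(m - 2)*(m + 2)*(m - 2)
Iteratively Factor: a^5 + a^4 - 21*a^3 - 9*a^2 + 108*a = (a + 4)*(a^4 - 3*a^3 - 9*a^2 + 27*a) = (a + 3)*(a + 4)*(a^3 - 6*a^2 + 9*a) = (a - 3)*(a + 3)*(a + 4)*(a^2 - 3*a) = a*(a - 3)*(a + 3)*(a + 4)*(a - 3)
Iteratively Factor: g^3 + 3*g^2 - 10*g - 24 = (g - 3)*(g^2 + 6*g + 8) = (g - 3)*(g + 2)*(g + 4)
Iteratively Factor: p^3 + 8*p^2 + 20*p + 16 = (p + 4)*(p^2 + 4*p + 4) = (p + 2)*(p + 4)*(p + 2)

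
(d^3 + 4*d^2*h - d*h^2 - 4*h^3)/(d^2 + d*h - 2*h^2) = (d^2 + 5*d*h + 4*h^2)/(d + 2*h)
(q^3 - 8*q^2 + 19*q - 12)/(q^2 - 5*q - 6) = (-q^3 + 8*q^2 - 19*q + 12)/(-q^2 + 5*q + 6)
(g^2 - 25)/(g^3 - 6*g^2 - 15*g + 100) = (g + 5)/(g^2 - g - 20)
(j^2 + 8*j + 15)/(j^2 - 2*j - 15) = (j + 5)/(j - 5)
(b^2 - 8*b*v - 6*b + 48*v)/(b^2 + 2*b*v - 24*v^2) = (b^2 - 8*b*v - 6*b + 48*v)/(b^2 + 2*b*v - 24*v^2)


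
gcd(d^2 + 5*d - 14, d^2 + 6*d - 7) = d + 7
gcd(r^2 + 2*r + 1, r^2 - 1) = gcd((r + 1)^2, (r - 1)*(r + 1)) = r + 1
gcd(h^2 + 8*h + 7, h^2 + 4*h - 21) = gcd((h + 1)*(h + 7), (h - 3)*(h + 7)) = h + 7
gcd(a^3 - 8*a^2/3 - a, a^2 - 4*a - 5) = 1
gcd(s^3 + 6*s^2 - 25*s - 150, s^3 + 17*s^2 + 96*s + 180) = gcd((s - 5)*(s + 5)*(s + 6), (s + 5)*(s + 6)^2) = s^2 + 11*s + 30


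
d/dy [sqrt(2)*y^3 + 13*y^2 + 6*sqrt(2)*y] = 3*sqrt(2)*y^2 + 26*y + 6*sqrt(2)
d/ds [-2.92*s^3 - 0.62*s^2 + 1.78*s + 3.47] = -8.76*s^2 - 1.24*s + 1.78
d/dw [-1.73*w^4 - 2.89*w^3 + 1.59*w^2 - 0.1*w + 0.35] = -6.92*w^3 - 8.67*w^2 + 3.18*w - 0.1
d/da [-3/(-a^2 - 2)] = -6*a/(a^2 + 2)^2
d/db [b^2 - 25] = 2*b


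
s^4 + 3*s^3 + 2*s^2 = s^2*(s + 1)*(s + 2)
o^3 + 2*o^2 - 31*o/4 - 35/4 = (o - 5/2)*(o + 1)*(o + 7/2)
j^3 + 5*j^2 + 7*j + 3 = (j + 1)^2*(j + 3)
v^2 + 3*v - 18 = (v - 3)*(v + 6)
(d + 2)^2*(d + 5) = d^3 + 9*d^2 + 24*d + 20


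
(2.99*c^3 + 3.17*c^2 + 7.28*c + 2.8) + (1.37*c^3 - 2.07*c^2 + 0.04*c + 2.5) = 4.36*c^3 + 1.1*c^2 + 7.32*c + 5.3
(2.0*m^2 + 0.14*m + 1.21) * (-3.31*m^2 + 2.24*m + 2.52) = -6.62*m^4 + 4.0166*m^3 + 1.3485*m^2 + 3.0632*m + 3.0492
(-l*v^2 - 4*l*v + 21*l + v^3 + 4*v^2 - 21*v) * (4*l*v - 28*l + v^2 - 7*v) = -4*l^2*v^3 + 12*l^2*v^2 + 196*l^2*v - 588*l^2 + 3*l*v^4 - 9*l*v^3 - 147*l*v^2 + 441*l*v + v^5 - 3*v^4 - 49*v^3 + 147*v^2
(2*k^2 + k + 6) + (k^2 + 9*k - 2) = 3*k^2 + 10*k + 4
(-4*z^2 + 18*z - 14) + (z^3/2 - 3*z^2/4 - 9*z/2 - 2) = z^3/2 - 19*z^2/4 + 27*z/2 - 16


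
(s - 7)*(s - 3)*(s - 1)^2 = s^4 - 12*s^3 + 42*s^2 - 52*s + 21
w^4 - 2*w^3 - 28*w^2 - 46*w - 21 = (w - 7)*(w + 1)^2*(w + 3)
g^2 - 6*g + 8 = (g - 4)*(g - 2)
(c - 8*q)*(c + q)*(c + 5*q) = c^3 - 2*c^2*q - 43*c*q^2 - 40*q^3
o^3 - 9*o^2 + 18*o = o*(o - 6)*(o - 3)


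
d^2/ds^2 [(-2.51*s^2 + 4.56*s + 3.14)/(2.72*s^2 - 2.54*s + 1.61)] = (-2.8421709430404e-14*s^4 + 32.791232*s^3 + 205.336608*s^2 - 249.976704*s + 37.297658)/(20.123648*s^6 - 56.375808*s^5 + 88.379328*s^4 - 83.126072*s^3 + 52.312764*s^2 - 19.751802*s + 4.173281)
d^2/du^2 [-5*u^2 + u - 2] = -10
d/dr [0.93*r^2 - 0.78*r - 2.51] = 1.86*r - 0.78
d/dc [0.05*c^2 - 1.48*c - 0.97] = 0.1*c - 1.48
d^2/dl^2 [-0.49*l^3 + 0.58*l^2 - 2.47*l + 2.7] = 1.16 - 2.94*l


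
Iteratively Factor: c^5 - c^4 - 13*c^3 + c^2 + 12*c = (c)*(c^4 - c^3 - 13*c^2 + c + 12) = c*(c + 1)*(c^3 - 2*c^2 - 11*c + 12) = c*(c - 4)*(c + 1)*(c^2 + 2*c - 3) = c*(c - 4)*(c - 1)*(c + 1)*(c + 3)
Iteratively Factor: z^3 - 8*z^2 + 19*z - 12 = (z - 3)*(z^2 - 5*z + 4) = (z - 4)*(z - 3)*(z - 1)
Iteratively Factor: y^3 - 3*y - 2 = (y + 1)*(y^2 - y - 2) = (y + 1)^2*(y - 2)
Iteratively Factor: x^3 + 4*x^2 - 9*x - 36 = (x + 4)*(x^2 - 9) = (x + 3)*(x + 4)*(x - 3)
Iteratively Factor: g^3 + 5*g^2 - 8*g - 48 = (g - 3)*(g^2 + 8*g + 16) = (g - 3)*(g + 4)*(g + 4)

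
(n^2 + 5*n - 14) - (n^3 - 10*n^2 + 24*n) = -n^3 + 11*n^2 - 19*n - 14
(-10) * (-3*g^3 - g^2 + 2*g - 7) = 30*g^3 + 10*g^2 - 20*g + 70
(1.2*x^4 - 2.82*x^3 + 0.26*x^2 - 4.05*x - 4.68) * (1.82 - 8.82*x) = -10.584*x^5 + 27.0564*x^4 - 7.4256*x^3 + 36.1942*x^2 + 33.9066*x - 8.5176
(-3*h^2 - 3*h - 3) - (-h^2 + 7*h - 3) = -2*h^2 - 10*h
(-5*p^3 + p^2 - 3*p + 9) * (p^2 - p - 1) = -5*p^5 + 6*p^4 + p^3 + 11*p^2 - 6*p - 9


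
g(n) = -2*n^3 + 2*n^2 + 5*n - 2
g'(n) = -6*n^2 + 4*n + 5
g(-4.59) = 210.59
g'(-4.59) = -139.77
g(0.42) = 0.30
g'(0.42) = 5.62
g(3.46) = -43.60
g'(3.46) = -52.99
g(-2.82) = 44.66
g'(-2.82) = -53.99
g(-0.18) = -2.82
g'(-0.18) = 4.09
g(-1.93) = 10.18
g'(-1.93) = -25.07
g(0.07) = -1.64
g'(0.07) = 5.25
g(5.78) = -292.48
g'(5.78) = -172.33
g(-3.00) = 55.00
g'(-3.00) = -61.00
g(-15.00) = 7123.00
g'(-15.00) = -1405.00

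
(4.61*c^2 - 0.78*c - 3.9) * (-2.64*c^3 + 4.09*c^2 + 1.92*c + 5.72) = -12.1704*c^5 + 20.9141*c^4 + 15.957*c^3 + 8.9206*c^2 - 11.9496*c - 22.308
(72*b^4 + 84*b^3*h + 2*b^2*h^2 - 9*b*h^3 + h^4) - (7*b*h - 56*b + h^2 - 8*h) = 72*b^4 + 84*b^3*h + 2*b^2*h^2 - 9*b*h^3 - 7*b*h + 56*b + h^4 - h^2 + 8*h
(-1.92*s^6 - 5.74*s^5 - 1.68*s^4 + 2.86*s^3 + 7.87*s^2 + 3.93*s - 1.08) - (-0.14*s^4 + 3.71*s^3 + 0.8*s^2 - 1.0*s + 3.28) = -1.92*s^6 - 5.74*s^5 - 1.54*s^4 - 0.85*s^3 + 7.07*s^2 + 4.93*s - 4.36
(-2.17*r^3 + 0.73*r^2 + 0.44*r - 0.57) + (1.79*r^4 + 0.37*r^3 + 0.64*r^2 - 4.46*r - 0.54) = 1.79*r^4 - 1.8*r^3 + 1.37*r^2 - 4.02*r - 1.11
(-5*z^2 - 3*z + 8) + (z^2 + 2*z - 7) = -4*z^2 - z + 1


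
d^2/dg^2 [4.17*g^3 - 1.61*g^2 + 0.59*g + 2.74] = 25.02*g - 3.22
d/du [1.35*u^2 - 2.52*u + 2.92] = 2.7*u - 2.52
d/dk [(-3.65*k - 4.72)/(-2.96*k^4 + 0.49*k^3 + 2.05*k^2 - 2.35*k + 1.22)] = (-32.412*k^4 - 52.3078*k^3 + 14.4209*k^2 + 19.352*k - 15.545)/(8.7616*k^8 - 2.9008*k^7 - 11.8959*k^6 + 15.921*k^5 - 5.3229*k^4 - 8.4394*k^3 + 10.5245*k^2 - 5.734*k + 1.4884)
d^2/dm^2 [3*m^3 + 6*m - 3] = 18*m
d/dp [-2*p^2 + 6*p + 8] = 6 - 4*p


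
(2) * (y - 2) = 2*y - 4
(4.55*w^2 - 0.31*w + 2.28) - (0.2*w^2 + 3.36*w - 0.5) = 4.35*w^2 - 3.67*w + 2.78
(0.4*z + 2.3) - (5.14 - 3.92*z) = 4.32*z - 2.84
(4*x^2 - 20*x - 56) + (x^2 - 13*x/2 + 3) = 5*x^2 - 53*x/2 - 53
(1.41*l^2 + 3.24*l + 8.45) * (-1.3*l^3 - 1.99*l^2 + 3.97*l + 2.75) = -1.833*l^5 - 7.0179*l^4 - 11.8349*l^3 - 0.0751999999999984*l^2 + 42.4565*l + 23.2375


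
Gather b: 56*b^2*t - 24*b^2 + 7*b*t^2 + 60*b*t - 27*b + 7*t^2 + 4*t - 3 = b^2*(56*t - 24) + b*(7*t^2 + 60*t - 27) + 7*t^2 + 4*t - 3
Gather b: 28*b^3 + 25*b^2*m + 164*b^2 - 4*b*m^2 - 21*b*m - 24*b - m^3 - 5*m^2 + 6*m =28*b^3 + b^2*(25*m + 164) + b*(-4*m^2 - 21*m - 24) - m^3 - 5*m^2 + 6*m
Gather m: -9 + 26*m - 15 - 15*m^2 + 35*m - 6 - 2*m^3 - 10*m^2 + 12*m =-2*m^3 - 25*m^2 + 73*m - 30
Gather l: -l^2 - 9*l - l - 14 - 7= -l^2 - 10*l - 21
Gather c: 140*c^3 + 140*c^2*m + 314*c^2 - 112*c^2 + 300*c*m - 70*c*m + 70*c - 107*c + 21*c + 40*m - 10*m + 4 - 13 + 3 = 140*c^3 + c^2*(140*m + 202) + c*(230*m - 16) + 30*m - 6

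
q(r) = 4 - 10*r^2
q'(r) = -20*r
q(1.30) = -12.90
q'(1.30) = -26.00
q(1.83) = -29.49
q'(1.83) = -36.60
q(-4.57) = -204.85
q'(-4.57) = 91.40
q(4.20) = -172.40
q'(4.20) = -84.00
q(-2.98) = -84.80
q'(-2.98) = 59.60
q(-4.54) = -202.12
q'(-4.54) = 90.80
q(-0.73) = -1.33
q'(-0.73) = 14.60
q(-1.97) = -34.81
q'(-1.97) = 39.40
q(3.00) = -86.00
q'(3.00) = -60.00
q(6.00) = -356.00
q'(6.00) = -120.00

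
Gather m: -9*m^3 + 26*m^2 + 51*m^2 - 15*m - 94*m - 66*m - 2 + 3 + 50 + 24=-9*m^3 + 77*m^2 - 175*m + 75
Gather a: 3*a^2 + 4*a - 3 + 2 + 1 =3*a^2 + 4*a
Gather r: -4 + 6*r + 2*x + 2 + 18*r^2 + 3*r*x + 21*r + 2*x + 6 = 18*r^2 + r*(3*x + 27) + 4*x + 4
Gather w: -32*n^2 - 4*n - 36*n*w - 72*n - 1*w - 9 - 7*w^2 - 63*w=-32*n^2 - 76*n - 7*w^2 + w*(-36*n - 64) - 9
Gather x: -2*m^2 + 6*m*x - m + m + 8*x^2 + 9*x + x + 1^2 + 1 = -2*m^2 + 8*x^2 + x*(6*m + 10) + 2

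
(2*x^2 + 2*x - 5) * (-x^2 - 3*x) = -2*x^4 - 8*x^3 - x^2 + 15*x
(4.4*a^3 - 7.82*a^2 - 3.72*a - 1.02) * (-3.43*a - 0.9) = -15.092*a^4 + 22.8626*a^3 + 19.7976*a^2 + 6.8466*a + 0.918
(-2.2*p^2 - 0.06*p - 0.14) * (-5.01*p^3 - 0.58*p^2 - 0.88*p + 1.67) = 11.022*p^5 + 1.5766*p^4 + 2.6722*p^3 - 3.54*p^2 + 0.023*p - 0.2338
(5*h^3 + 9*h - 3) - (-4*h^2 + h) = 5*h^3 + 4*h^2 + 8*h - 3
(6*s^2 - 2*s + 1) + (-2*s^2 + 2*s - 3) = 4*s^2 - 2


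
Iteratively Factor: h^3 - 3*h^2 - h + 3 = (h - 1)*(h^2 - 2*h - 3) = (h - 1)*(h + 1)*(h - 3)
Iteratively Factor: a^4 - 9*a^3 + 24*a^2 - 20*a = (a - 2)*(a^3 - 7*a^2 + 10*a) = a*(a - 2)*(a^2 - 7*a + 10) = a*(a - 5)*(a - 2)*(a - 2)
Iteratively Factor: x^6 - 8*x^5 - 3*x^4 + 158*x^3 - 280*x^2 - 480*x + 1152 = (x + 4)*(x^5 - 12*x^4 + 45*x^3 - 22*x^2 - 192*x + 288) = (x - 3)*(x + 4)*(x^4 - 9*x^3 + 18*x^2 + 32*x - 96) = (x - 3)*(x + 2)*(x + 4)*(x^3 - 11*x^2 + 40*x - 48) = (x - 4)*(x - 3)*(x + 2)*(x + 4)*(x^2 - 7*x + 12) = (x - 4)^2*(x - 3)*(x + 2)*(x + 4)*(x - 3)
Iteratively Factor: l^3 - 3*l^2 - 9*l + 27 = (l - 3)*(l^2 - 9) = (l - 3)*(l + 3)*(l - 3)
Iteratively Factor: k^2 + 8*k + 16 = (k + 4)*(k + 4)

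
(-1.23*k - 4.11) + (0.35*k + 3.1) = -0.88*k - 1.01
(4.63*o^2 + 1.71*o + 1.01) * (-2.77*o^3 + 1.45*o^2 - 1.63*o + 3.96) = -12.8251*o^5 + 1.9768*o^4 - 7.8651*o^3 + 17.012*o^2 + 5.1253*o + 3.9996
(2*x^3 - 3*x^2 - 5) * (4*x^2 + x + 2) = 8*x^5 - 10*x^4 + x^3 - 26*x^2 - 5*x - 10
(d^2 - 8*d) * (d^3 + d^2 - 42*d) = d^5 - 7*d^4 - 50*d^3 + 336*d^2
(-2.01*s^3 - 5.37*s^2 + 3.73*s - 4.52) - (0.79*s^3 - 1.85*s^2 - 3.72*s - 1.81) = -2.8*s^3 - 3.52*s^2 + 7.45*s - 2.71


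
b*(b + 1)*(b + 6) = b^3 + 7*b^2 + 6*b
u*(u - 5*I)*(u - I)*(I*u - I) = I*u^4 + 6*u^3 - I*u^3 - 6*u^2 - 5*I*u^2 + 5*I*u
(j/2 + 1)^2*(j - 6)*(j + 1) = j^4/4 - j^3/4 - 11*j^2/2 - 11*j - 6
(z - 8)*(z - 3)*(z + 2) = z^3 - 9*z^2 + 2*z + 48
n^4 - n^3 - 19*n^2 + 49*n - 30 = (n - 3)*(n - 2)*(n - 1)*(n + 5)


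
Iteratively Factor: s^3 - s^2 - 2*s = (s)*(s^2 - s - 2) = s*(s - 2)*(s + 1)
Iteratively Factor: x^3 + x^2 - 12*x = (x)*(x^2 + x - 12) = x*(x - 3)*(x + 4)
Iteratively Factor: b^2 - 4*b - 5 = (b - 5)*(b + 1)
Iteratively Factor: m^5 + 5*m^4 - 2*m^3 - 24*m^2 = (m - 2)*(m^4 + 7*m^3 + 12*m^2) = m*(m - 2)*(m^3 + 7*m^2 + 12*m) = m^2*(m - 2)*(m^2 + 7*m + 12) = m^2*(m - 2)*(m + 3)*(m + 4)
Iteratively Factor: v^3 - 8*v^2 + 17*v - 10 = (v - 2)*(v^2 - 6*v + 5) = (v - 5)*(v - 2)*(v - 1)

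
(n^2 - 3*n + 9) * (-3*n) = -3*n^3 + 9*n^2 - 27*n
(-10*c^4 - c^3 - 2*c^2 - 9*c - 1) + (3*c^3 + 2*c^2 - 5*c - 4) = -10*c^4 + 2*c^3 - 14*c - 5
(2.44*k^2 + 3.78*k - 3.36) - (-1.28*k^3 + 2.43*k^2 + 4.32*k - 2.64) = 1.28*k^3 + 0.00999999999999979*k^2 - 0.54*k - 0.72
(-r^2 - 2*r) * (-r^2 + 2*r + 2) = r^4 - 6*r^2 - 4*r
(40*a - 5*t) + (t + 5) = 40*a - 4*t + 5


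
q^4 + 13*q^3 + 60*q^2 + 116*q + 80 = (q + 2)^2*(q + 4)*(q + 5)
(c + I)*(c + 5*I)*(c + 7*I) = c^3 + 13*I*c^2 - 47*c - 35*I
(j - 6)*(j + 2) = j^2 - 4*j - 12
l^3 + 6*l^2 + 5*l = l*(l + 1)*(l + 5)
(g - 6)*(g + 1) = g^2 - 5*g - 6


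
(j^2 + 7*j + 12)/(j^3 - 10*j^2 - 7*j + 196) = (j + 3)/(j^2 - 14*j + 49)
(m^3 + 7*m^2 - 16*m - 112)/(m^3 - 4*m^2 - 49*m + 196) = (m + 4)/(m - 7)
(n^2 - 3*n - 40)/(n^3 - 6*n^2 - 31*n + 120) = 1/(n - 3)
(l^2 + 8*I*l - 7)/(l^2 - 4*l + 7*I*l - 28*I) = (l + I)/(l - 4)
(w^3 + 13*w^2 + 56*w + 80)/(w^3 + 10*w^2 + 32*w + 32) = (w + 5)/(w + 2)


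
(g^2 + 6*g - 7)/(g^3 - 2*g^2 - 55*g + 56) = 1/(g - 8)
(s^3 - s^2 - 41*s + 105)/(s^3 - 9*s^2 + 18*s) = (s^2 + 2*s - 35)/(s*(s - 6))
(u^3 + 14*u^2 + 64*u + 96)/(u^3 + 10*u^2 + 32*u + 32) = (u + 6)/(u + 2)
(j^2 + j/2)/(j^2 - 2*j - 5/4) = 2*j/(2*j - 5)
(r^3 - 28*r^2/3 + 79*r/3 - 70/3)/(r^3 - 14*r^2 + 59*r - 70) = (r - 7/3)/(r - 7)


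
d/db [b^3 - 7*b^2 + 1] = b*(3*b - 14)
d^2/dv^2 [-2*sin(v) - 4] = 2*sin(v)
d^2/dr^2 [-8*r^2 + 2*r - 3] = -16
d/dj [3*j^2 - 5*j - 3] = 6*j - 5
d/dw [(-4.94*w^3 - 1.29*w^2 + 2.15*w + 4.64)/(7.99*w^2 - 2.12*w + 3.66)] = (-39.4706*w^4 + 20.9456*w^3 - 68.6849*w^2 - 83.59*w + 17.7058)/(63.8401*w^4 - 33.8776*w^3 + 62.9812*w^2 - 15.5184*w + 13.3956)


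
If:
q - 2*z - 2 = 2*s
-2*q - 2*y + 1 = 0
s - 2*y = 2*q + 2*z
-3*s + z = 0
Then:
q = 2/5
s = -1/5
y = 1/10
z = -3/5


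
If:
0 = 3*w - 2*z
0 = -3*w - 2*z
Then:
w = 0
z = 0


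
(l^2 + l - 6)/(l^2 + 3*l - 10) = (l + 3)/(l + 5)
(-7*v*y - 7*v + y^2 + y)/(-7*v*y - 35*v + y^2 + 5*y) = (y + 1)/(y + 5)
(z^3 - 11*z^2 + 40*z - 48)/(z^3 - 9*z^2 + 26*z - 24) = (z - 4)/(z - 2)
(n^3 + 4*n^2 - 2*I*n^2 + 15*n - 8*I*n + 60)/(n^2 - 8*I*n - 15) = (n^2 + n*(4 + 3*I) + 12*I)/(n - 3*I)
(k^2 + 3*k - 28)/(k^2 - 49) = (k - 4)/(k - 7)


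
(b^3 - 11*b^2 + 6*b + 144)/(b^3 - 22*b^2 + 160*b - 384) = (b + 3)/(b - 8)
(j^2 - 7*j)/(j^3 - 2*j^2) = (j - 7)/(j*(j - 2))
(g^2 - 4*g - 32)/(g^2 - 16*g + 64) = (g + 4)/(g - 8)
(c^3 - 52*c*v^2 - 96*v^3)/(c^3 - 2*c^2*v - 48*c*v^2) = (c + 2*v)/c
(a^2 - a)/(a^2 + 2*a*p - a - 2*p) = a/(a + 2*p)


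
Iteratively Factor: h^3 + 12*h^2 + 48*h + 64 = (h + 4)*(h^2 + 8*h + 16) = (h + 4)^2*(h + 4)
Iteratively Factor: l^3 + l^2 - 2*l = (l - 1)*(l^2 + 2*l) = l*(l - 1)*(l + 2)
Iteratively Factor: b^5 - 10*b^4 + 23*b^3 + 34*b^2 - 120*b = (b - 3)*(b^4 - 7*b^3 + 2*b^2 + 40*b) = b*(b - 3)*(b^3 - 7*b^2 + 2*b + 40) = b*(b - 4)*(b - 3)*(b^2 - 3*b - 10) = b*(b - 5)*(b - 4)*(b - 3)*(b + 2)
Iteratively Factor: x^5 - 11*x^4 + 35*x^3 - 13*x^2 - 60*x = (x - 4)*(x^4 - 7*x^3 + 7*x^2 + 15*x) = x*(x - 4)*(x^3 - 7*x^2 + 7*x + 15) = x*(x - 4)*(x + 1)*(x^2 - 8*x + 15) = x*(x - 5)*(x - 4)*(x + 1)*(x - 3)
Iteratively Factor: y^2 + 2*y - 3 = (y + 3)*(y - 1)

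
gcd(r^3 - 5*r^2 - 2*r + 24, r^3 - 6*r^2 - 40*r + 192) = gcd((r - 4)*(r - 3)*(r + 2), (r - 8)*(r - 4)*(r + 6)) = r - 4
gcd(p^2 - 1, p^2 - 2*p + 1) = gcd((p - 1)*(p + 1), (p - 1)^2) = p - 1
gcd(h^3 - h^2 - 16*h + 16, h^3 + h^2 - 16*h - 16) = h^2 - 16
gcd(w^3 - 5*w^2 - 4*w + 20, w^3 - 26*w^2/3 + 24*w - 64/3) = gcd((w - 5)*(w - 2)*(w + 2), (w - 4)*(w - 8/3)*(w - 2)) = w - 2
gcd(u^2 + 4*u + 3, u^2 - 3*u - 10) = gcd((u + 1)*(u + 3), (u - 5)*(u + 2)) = 1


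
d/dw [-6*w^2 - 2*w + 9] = -12*w - 2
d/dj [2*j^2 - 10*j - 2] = 4*j - 10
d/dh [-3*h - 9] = -3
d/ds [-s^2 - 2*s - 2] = -2*s - 2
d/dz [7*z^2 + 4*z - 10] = 14*z + 4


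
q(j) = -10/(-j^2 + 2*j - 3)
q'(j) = -10*(2*j - 2)/(-j^2 + 2*j - 3)^2 = 20*(1 - j)/(j^2 - 2*j + 3)^2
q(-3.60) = 0.43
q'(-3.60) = 0.17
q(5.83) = 0.39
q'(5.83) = -0.15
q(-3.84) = 0.39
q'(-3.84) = 0.15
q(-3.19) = 0.51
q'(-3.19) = 0.22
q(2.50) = 2.35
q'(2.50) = -1.66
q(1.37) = 4.68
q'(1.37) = -1.62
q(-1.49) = 1.22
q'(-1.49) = 0.74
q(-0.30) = 2.71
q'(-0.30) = 1.91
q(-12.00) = 0.06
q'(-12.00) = 0.01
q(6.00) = 0.37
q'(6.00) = -0.14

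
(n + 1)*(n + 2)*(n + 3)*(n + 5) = n^4 + 11*n^3 + 41*n^2 + 61*n + 30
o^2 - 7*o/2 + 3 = (o - 2)*(o - 3/2)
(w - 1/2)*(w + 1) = w^2 + w/2 - 1/2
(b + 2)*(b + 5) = b^2 + 7*b + 10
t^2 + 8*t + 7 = (t + 1)*(t + 7)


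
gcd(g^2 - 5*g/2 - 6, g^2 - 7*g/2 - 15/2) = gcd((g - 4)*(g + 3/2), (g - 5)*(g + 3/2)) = g + 3/2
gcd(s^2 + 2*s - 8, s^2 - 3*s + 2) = s - 2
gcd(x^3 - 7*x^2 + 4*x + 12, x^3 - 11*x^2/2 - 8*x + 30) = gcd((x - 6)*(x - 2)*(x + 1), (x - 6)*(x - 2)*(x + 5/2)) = x^2 - 8*x + 12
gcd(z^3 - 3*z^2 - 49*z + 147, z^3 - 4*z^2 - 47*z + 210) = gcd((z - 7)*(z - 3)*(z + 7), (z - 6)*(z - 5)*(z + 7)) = z + 7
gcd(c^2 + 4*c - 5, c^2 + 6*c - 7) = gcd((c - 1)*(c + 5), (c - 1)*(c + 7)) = c - 1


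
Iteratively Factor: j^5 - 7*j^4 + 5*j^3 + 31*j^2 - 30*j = (j - 3)*(j^4 - 4*j^3 - 7*j^2 + 10*j) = (j - 5)*(j - 3)*(j^3 + j^2 - 2*j) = j*(j - 5)*(j - 3)*(j^2 + j - 2) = j*(j - 5)*(j - 3)*(j - 1)*(j + 2)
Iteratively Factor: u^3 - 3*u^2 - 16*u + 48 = (u + 4)*(u^2 - 7*u + 12) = (u - 4)*(u + 4)*(u - 3)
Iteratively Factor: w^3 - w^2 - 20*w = (w - 5)*(w^2 + 4*w) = w*(w - 5)*(w + 4)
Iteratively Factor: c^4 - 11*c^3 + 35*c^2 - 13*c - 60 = (c - 3)*(c^3 - 8*c^2 + 11*c + 20) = (c - 4)*(c - 3)*(c^2 - 4*c - 5) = (c - 5)*(c - 4)*(c - 3)*(c + 1)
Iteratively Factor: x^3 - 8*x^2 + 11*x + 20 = (x - 5)*(x^2 - 3*x - 4) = (x - 5)*(x - 4)*(x + 1)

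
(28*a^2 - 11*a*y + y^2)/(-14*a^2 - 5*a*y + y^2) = (-4*a + y)/(2*a + y)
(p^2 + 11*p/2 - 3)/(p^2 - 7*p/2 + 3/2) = (p + 6)/(p - 3)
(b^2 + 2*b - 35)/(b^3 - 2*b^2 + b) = (b^2 + 2*b - 35)/(b*(b^2 - 2*b + 1))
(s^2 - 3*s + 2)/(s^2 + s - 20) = (s^2 - 3*s + 2)/(s^2 + s - 20)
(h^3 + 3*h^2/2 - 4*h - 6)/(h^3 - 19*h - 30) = (h^2 - h/2 - 3)/(h^2 - 2*h - 15)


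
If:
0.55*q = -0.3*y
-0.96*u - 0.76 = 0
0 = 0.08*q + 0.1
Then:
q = -1.25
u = -0.79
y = 2.29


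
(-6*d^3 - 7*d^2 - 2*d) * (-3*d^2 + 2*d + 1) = 18*d^5 + 9*d^4 - 14*d^3 - 11*d^2 - 2*d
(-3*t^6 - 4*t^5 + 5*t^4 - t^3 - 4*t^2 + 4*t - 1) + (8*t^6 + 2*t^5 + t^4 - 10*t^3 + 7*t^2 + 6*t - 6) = 5*t^6 - 2*t^5 + 6*t^4 - 11*t^3 + 3*t^2 + 10*t - 7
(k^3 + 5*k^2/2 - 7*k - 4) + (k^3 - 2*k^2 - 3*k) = 2*k^3 + k^2/2 - 10*k - 4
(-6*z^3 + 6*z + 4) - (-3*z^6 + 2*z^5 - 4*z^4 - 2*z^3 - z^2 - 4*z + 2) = 3*z^6 - 2*z^5 + 4*z^4 - 4*z^3 + z^2 + 10*z + 2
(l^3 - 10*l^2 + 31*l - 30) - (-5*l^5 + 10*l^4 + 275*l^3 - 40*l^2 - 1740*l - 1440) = 5*l^5 - 10*l^4 - 274*l^3 + 30*l^2 + 1771*l + 1410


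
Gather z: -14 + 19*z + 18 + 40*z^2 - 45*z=40*z^2 - 26*z + 4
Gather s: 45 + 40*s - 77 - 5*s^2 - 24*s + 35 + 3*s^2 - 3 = -2*s^2 + 16*s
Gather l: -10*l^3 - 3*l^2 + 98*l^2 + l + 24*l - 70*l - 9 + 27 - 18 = -10*l^3 + 95*l^2 - 45*l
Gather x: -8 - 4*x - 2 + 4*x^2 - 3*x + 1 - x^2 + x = 3*x^2 - 6*x - 9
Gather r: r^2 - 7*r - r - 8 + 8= r^2 - 8*r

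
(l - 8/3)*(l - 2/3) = l^2 - 10*l/3 + 16/9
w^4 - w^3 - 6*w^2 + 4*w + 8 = (w - 2)^2*(w + 1)*(w + 2)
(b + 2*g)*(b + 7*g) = b^2 + 9*b*g + 14*g^2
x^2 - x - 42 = (x - 7)*(x + 6)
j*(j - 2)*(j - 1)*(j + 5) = j^4 + 2*j^3 - 13*j^2 + 10*j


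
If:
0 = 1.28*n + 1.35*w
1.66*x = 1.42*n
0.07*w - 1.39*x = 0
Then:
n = 0.00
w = 0.00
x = 0.00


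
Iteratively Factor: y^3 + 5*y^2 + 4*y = (y)*(y^2 + 5*y + 4) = y*(y + 4)*(y + 1)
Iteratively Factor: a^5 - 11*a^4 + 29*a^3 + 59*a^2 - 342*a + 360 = (a - 2)*(a^4 - 9*a^3 + 11*a^2 + 81*a - 180) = (a - 3)*(a - 2)*(a^3 - 6*a^2 - 7*a + 60) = (a - 4)*(a - 3)*(a - 2)*(a^2 - 2*a - 15) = (a - 5)*(a - 4)*(a - 3)*(a - 2)*(a + 3)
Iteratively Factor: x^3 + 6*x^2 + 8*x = (x)*(x^2 + 6*x + 8) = x*(x + 4)*(x + 2)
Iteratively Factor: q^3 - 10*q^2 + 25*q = (q)*(q^2 - 10*q + 25) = q*(q - 5)*(q - 5)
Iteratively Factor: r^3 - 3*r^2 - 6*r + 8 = (r + 2)*(r^2 - 5*r + 4) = (r - 4)*(r + 2)*(r - 1)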